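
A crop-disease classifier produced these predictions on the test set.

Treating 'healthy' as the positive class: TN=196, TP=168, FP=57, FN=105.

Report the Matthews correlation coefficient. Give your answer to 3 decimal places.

0.394

MCC = (TP·TN − FP·FN) / √((TP+FP)(TP+FN)(TN+FP)(TN+FN))
Numerator = 168·196 − 57·105 = 26943
Denominator = √(225·273·253·301) = √4677698025 = 68393.6987
MCC = 26943 / 68393.6987 = 0.394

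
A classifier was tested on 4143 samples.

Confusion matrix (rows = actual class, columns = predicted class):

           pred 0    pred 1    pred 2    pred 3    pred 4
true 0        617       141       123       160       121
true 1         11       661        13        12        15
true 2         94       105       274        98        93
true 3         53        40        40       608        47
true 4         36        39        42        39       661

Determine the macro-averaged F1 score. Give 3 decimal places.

Per-class F1 score (2·TP/(2·TP+FP+FN)):
  0: TP=617, FP=11+94+53+36=194, FN=141+123+160+121=545 → 1234/1973 = 0.6254
  1: TP=661, FP=141+105+40+39=325, FN=11+13+12+15=51 → 1322/1698 = 0.7786
  2: TP=274, FP=123+13+40+42=218, FN=94+105+98+93=390 → 548/1156 = 0.4740
  3: TP=608, FP=160+12+98+39=309, FN=53+40+40+47=180 → 1216/1705 = 0.7132
  4: TP=661, FP=121+15+93+47=276, FN=36+39+42+39=156 → 1322/1754 = 0.7537
Macro-F1 score = mean = (0.6254 + 0.7786 + 0.4740 + 0.7132 + 0.7537) / 5 = 0.669

0.669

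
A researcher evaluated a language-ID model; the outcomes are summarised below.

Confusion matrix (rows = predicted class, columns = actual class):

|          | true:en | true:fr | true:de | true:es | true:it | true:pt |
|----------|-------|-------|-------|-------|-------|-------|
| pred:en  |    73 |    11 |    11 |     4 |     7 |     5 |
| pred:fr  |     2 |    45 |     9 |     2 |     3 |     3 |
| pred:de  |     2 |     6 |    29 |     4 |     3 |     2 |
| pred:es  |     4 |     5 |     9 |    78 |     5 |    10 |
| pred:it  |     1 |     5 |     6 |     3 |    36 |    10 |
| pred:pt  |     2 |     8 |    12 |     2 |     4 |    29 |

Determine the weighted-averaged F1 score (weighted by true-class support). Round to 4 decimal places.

Per-class F1 score (2·TP/(2·TP+FP+FN)):
  en: TP=73, FP=11+11+4+7+5=38, FN=2+2+4+1+2=11 → 146/195 = 0.74872
  fr: TP=45, FP=2+9+2+3+3=19, FN=11+6+5+5+8=35 → 90/144 = 0.62500
  de: TP=29, FP=2+6+4+3+2=17, FN=11+9+9+6+12=47 → 58/122 = 0.47541
  es: TP=78, FP=4+5+9+5+10=33, FN=4+2+4+3+2=15 → 156/204 = 0.76471
  it: TP=36, FP=1+5+6+3+10=25, FN=7+3+3+5+4=22 → 72/119 = 0.60504
  pt: TP=29, FP=2+8+12+2+4=28, FN=5+3+2+10+10=30 → 58/116 = 0.50000
Weighted-F1 score = Σ (supportᵢ/N)·F1 scoreᵢ with N=450: (84/450)·0.74872 + (80/450)·0.62500 + (76/450)·0.47541 + (93/450)·0.76471 + (58/450)·0.60504 + (59/450)·0.50000 = 0.6327

0.6327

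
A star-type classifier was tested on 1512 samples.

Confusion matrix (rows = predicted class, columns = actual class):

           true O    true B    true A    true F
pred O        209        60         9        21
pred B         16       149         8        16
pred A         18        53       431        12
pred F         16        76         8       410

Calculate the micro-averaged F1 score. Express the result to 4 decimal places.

0.7930

Micro-averaging pools counts across classes: ΣTP=1199, ΣFP=313, ΣFN=313.
Micro-F1 score = 2·TP/(2·TP+FP+FN) on pooled counts = 0.7930 (equals overall accuracy in single-label multiclass).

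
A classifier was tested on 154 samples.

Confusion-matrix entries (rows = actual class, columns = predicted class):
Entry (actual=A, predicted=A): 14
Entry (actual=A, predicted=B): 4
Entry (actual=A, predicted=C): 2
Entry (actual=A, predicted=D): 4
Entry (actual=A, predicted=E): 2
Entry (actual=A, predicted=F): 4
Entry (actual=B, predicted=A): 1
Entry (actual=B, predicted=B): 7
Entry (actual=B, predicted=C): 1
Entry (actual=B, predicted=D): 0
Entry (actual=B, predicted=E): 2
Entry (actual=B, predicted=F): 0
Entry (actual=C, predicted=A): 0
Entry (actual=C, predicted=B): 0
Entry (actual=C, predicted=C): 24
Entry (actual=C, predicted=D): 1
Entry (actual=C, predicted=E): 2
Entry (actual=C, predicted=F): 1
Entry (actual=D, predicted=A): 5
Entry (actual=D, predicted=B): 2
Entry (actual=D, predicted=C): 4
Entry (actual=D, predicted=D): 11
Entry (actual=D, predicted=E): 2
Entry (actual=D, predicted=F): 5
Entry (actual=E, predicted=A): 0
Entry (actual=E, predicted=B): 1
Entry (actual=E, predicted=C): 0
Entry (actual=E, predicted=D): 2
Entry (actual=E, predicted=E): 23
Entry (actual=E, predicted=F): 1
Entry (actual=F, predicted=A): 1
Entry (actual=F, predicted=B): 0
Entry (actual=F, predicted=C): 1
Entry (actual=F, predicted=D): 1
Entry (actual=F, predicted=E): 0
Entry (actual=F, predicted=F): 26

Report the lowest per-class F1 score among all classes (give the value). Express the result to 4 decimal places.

0.4583

Per-class F1 score (2·TP/(2·TP+FP+FN)):
  A: TP=14, FP=1+0+5+0+1=7, FN=4+2+4+2+4=16 → 28/51 = 0.54902
  B: TP=7, FP=4+0+2+1+0=7, FN=1+1+0+2+0=4 → 14/25 = 0.56000
  C: TP=24, FP=2+1+4+0+1=8, FN=0+0+1+2+1=4 → 48/60 = 0.80000
  D: TP=11, FP=4+0+1+2+1=8, FN=5+2+4+2+5=18 → 22/48 = 0.45833
  E: TP=23, FP=2+2+2+2+0=8, FN=0+1+0+2+1=4 → 46/58 = 0.79310
  F: TP=26, FP=4+0+1+5+1=11, FN=1+0+1+1+0=3 → 52/66 = 0.78788
Lowest is class 'D' with F1 score = 0.4583.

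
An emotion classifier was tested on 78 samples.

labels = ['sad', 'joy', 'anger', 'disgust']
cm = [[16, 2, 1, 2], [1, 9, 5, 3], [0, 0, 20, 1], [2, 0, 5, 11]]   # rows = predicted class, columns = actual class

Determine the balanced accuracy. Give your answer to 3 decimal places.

0.738

Balanced accuracy = mean of per-class recall.
  sad: recall = 16/19 = 0.8421
  joy: recall = 9/11 = 0.8182
  anger: recall = 20/31 = 0.6452
  disgust: recall = 11/17 = 0.6471
Mean = (0.8421 + 0.8182 + 0.6452 + 0.6471) / 4 = 0.738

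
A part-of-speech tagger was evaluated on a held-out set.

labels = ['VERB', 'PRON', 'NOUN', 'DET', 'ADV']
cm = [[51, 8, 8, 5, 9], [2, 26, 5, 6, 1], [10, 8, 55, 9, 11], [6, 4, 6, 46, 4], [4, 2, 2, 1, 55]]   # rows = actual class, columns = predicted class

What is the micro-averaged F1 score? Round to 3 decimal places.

0.677

Micro-averaging pools counts across classes: ΣTP=233, ΣFP=111, ΣFN=111.
Micro-F1 score = 2·TP/(2·TP+FP+FN) on pooled counts = 0.677 (equals overall accuracy in single-label multiclass).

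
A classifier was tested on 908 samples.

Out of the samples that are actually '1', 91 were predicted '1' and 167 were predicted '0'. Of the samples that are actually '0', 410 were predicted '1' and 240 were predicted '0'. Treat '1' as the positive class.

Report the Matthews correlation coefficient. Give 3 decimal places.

-0.252

MCC = (TP·TN − FP·FN) / √((TP+FP)(TP+FN)(TN+FP)(TN+FN))
Numerator = 91·240 − 410·167 = -46630
Denominator = √(501·258·650·407) = √34195203900 = 184919.4525
MCC = -46630 / 184919.4525 = -0.252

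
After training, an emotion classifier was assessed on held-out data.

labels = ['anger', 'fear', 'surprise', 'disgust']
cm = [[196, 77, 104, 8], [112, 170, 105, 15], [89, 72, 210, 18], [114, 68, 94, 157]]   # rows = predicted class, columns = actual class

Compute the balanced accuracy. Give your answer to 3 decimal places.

0.506

Balanced accuracy = mean of per-class recall.
  anger: recall = 196/511 = 0.3836
  fear: recall = 170/387 = 0.4393
  surprise: recall = 210/513 = 0.4094
  disgust: recall = 157/198 = 0.7929
Mean = (0.3836 + 0.4393 + 0.4094 + 0.7929) / 4 = 0.506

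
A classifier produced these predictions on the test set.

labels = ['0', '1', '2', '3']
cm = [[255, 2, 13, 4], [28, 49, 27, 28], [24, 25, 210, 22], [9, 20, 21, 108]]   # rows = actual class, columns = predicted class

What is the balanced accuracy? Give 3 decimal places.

0.683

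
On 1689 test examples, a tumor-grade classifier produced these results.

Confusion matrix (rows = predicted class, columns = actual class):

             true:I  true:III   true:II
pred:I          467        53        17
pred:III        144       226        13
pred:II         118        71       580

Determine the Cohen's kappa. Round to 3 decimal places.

Observed agreement pₒ = trace/N = 1273/1689 = 0.7537
Expected agreement pₑ = Σ (rowᵢ·colᵢ)/N² = (729·537 + 350·383 + 610·769)/1689² = 0.3487
κ = (pₒ − pₑ)/(1 − pₑ) = (0.7537 − 0.3487)/(1 − 0.3487) = 0.622

0.622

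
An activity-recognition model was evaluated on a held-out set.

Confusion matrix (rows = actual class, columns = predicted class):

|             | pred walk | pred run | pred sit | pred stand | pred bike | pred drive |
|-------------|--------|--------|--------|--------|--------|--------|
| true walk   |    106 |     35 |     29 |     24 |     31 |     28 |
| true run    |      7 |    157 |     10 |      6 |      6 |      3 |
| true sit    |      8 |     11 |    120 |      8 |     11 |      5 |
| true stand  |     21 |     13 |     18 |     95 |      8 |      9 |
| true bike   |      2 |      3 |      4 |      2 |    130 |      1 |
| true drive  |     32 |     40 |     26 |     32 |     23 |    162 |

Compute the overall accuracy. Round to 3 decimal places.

0.628

Accuracy = trace / total = (106+157+120+95+130+162=770) / 1226 = 770/1226 = 0.628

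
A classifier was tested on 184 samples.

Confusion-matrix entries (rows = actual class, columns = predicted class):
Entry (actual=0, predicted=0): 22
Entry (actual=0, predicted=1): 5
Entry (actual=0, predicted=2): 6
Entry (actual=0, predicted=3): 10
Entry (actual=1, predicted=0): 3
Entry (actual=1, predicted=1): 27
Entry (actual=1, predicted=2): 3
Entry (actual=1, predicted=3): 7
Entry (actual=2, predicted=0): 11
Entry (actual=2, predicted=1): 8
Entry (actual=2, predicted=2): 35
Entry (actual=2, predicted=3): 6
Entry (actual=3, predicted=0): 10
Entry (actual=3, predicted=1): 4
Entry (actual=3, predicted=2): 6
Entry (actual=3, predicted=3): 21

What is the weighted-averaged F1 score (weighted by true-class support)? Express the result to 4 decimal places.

Per-class F1 score (2·TP/(2·TP+FP+FN)):
  0: TP=22, FP=3+11+10=24, FN=5+6+10=21 → 44/89 = 0.49438
  1: TP=27, FP=5+8+4=17, FN=3+3+7=13 → 54/84 = 0.64286
  2: TP=35, FP=6+3+6=15, FN=11+8+6=25 → 70/110 = 0.63636
  3: TP=21, FP=10+7+6=23, FN=10+4+6=20 → 42/85 = 0.49412
Weighted-F1 score = Σ (supportᵢ/N)·F1 scoreᵢ with N=184: (43/184)·0.49438 + (40/184)·0.64286 + (60/184)·0.63636 + (41/184)·0.49412 = 0.5729

0.5729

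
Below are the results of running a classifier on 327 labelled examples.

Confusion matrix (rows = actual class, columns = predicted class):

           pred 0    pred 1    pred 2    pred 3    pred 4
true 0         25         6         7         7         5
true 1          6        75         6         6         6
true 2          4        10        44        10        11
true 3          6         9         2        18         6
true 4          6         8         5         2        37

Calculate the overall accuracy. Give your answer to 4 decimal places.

Accuracy = trace / total = (25+75+44+18+37=199) / 327 = 199/327 = 0.6086

0.6086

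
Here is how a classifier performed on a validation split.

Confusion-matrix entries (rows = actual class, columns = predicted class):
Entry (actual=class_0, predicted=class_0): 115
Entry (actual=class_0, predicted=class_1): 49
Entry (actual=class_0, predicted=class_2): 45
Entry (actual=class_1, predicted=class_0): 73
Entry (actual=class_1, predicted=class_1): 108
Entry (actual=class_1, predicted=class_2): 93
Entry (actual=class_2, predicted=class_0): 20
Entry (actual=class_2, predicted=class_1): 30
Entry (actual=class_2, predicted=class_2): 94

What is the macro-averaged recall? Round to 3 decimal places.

0.532

Per-class recall (TP/(TP+FN)):
  class_0: TP=115, FN=49+45=94 → 115/209 = 0.5502
  class_1: TP=108, FN=73+93=166 → 108/274 = 0.3942
  class_2: TP=94, FN=20+30=50 → 94/144 = 0.6528
Macro-recall = mean = (0.5502 + 0.3942 + 0.6528) / 3 = 0.532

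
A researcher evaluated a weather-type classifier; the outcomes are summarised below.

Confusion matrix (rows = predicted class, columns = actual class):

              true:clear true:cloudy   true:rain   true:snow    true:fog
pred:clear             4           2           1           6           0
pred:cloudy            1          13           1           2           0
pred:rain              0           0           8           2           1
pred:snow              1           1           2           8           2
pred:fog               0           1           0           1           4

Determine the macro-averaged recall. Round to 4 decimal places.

0.6181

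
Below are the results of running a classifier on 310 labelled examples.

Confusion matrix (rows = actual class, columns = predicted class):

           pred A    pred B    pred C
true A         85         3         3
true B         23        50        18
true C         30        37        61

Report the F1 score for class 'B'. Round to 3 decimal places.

0.552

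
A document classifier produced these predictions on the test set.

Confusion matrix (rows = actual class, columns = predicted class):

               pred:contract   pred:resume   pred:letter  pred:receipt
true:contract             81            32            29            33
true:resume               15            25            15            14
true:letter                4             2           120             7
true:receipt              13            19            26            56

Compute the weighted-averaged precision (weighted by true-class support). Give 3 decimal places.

0.590

Per-class precision (TP/(TP+FP)):
  contract: TP=81, FP=15+4+13=32 → 81/113 = 0.7168
  resume: TP=25, FP=32+2+19=53 → 25/78 = 0.3205
  letter: TP=120, FP=29+15+26=70 → 120/190 = 0.6316
  receipt: TP=56, FP=33+14+7=54 → 56/110 = 0.5091
Weighted-precision = Σ (supportᵢ/N)·precisionᵢ with N=491: (175/491)·0.7168 + (69/491)·0.3205 + (133/491)·0.6316 + (114/491)·0.5091 = 0.590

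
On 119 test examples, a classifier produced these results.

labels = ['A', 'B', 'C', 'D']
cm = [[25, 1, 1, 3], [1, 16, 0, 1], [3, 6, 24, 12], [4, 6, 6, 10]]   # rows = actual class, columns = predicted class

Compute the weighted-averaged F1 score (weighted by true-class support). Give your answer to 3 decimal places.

0.626

Per-class F1 score (2·TP/(2·TP+FP+FN)):
  A: TP=25, FP=1+3+4=8, FN=1+1+3=5 → 50/63 = 0.7937
  B: TP=16, FP=1+6+6=13, FN=1+0+1=2 → 32/47 = 0.6809
  C: TP=24, FP=1+0+6=7, FN=3+6+12=21 → 48/76 = 0.6316
  D: TP=10, FP=3+1+12=16, FN=4+6+6=16 → 20/52 = 0.3846
Weighted-F1 score = Σ (supportᵢ/N)·F1 scoreᵢ with N=119: (30/119)·0.7937 + (18/119)·0.6809 + (45/119)·0.6316 + (26/119)·0.3846 = 0.626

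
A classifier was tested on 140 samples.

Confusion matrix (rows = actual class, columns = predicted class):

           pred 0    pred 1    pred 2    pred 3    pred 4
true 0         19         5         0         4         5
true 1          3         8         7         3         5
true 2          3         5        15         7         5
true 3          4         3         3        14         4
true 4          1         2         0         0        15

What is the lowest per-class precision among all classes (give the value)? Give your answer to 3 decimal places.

Per-class precision (TP/(TP+FP)):
  0: TP=19, FP=3+3+4+1=11 → 19/30 = 0.6333
  1: TP=8, FP=5+5+3+2=15 → 8/23 = 0.3478
  2: TP=15, FP=0+7+3+0=10 → 15/25 = 0.6000
  3: TP=14, FP=4+3+7+0=14 → 14/28 = 0.5000
  4: TP=15, FP=5+5+5+4=19 → 15/34 = 0.4412
Lowest is class '1' with precision = 0.348.

0.348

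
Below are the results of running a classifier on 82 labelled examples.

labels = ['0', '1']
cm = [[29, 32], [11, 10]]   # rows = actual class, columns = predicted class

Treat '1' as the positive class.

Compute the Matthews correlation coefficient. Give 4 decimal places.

MCC = (TP·TN − FP·FN) / √((TP+FP)(TP+FN)(TN+FP)(TN+FN))
Numerator = 10·29 − 32·11 = -62
Denominator = √(42·21·61·40) = √2152080 = 1466.9969
MCC = -62 / 1466.9969 = -0.0423

-0.0423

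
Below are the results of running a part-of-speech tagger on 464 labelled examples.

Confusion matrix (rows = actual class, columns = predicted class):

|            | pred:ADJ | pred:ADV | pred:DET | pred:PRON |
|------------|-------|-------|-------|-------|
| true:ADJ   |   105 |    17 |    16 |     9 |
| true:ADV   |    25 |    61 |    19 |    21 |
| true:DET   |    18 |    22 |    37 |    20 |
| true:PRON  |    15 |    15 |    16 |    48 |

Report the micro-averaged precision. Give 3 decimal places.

Micro-averaging pools counts across classes: ΣTP=251, ΣFP=213, ΣFN=213.
Micro-precision = TP/(TP+FP) on pooled counts = 0.541 (equals overall accuracy in single-label multiclass).

0.541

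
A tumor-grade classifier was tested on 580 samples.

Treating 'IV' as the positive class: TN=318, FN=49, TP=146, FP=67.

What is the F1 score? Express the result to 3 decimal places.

0.716

Precision = TP/(TP+FP) = 146/213 = 0.6854
Recall = TP/(TP+FN) = 146/195 = 0.7487
F1 = 2·TP/(2·TP+FP+FN) = 292/408 = 0.716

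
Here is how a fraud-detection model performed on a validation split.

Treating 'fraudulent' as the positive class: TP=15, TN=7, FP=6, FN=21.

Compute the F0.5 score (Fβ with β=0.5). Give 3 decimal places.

0.625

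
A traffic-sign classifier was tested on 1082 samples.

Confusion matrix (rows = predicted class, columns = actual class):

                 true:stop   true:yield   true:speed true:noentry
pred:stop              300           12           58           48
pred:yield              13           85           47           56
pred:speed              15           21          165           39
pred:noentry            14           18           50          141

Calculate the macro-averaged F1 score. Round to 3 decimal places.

Per-class F1 score (2·TP/(2·TP+FP+FN)):
  stop: TP=300, FP=12+58+48=118, FN=13+15+14=42 → 600/760 = 0.7895
  yield: TP=85, FP=13+47+56=116, FN=12+21+18=51 → 170/337 = 0.5045
  speed: TP=165, FP=15+21+39=75, FN=58+47+50=155 → 330/560 = 0.5893
  noentry: TP=141, FP=14+18+50=82, FN=48+56+39=143 → 282/507 = 0.5562
Macro-F1 score = mean = (0.7895 + 0.5045 + 0.5893 + 0.5562) / 4 = 0.610

0.610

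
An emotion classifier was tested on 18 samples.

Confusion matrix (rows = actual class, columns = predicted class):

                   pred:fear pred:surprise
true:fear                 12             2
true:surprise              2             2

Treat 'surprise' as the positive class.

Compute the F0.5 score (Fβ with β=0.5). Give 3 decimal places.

Fβ = (1+β²)·TP / ((1+β²)·TP + β²·FN + FP), with β²=1/4
= 1.25·2 / (1.25·2 + 0.25·2 + 2) = 0.500

0.500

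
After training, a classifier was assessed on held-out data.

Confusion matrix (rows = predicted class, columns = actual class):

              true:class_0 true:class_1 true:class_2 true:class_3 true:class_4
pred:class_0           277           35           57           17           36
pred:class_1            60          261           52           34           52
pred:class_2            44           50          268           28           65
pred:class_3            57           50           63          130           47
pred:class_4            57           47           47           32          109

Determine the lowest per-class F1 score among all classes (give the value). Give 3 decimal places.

Per-class F1 score (2·TP/(2·TP+FP+FN)):
  class_0: TP=277, FP=35+57+17+36=145, FN=60+44+57+57=218 → 554/917 = 0.6041
  class_1: TP=261, FP=60+52+34+52=198, FN=35+50+50+47=182 → 522/902 = 0.5787
  class_2: TP=268, FP=44+50+28+65=187, FN=57+52+63+47=219 → 536/942 = 0.5690
  class_3: TP=130, FP=57+50+63+47=217, FN=17+34+28+32=111 → 260/588 = 0.4422
  class_4: TP=109, FP=57+47+47+32=183, FN=36+52+65+47=200 → 218/601 = 0.3627
Lowest is class 'class_4' with F1 score = 0.363.

0.363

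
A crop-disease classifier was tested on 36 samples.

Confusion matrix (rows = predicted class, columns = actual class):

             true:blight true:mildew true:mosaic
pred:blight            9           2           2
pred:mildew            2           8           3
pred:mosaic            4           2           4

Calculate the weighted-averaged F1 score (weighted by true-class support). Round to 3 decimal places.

0.586

Per-class F1 score (2·TP/(2·TP+FP+FN)):
  blight: TP=9, FP=2+2=4, FN=2+4=6 → 18/28 = 0.6429
  mildew: TP=8, FP=2+3=5, FN=2+2=4 → 16/25 = 0.6400
  mosaic: TP=4, FP=4+2=6, FN=2+3=5 → 8/19 = 0.4211
Weighted-F1 score = Σ (supportᵢ/N)·F1 scoreᵢ with N=36: (15/36)·0.6429 + (12/36)·0.6400 + (9/36)·0.4211 = 0.586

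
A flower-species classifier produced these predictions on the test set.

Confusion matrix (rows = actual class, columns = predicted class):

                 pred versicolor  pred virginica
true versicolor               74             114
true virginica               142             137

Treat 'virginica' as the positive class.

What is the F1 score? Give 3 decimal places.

Precision = TP/(TP+FP) = 137/251 = 0.5458
Recall = TP/(TP+FN) = 137/279 = 0.4910
F1 = 2·TP/(2·TP+FP+FN) = 274/530 = 0.517

0.517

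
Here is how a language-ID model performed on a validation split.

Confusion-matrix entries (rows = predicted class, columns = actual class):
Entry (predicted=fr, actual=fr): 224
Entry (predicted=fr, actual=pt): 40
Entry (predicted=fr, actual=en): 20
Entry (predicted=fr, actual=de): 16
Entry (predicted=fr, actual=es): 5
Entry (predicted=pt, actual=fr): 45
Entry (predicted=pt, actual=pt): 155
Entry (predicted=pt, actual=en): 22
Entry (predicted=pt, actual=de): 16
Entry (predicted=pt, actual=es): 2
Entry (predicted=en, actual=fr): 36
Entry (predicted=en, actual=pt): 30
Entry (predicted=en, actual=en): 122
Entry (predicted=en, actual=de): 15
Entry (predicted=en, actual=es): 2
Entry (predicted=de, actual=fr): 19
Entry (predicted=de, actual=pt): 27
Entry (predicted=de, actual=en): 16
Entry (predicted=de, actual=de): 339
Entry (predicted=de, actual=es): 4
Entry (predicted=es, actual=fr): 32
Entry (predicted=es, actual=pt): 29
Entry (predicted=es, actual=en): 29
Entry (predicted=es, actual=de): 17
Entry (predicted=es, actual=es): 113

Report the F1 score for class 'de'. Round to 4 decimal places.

0.8391

One-vs-rest for 'de': TP = diagonal; FP = other classes predicted 'de'; FN = 'de' predicted as other.
F1 score = 2·TP/(2·TP+FP+FN).
de: TP=339, FP=19+27+16+4=66, FN=16+16+15+17=64 → 678/808 = 0.83911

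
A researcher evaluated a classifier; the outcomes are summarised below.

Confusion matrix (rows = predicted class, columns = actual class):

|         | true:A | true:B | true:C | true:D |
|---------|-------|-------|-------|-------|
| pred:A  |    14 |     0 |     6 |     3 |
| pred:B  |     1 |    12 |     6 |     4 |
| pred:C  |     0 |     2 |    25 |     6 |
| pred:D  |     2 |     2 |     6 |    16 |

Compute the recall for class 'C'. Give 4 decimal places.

0.5814

Take TP from the diagonal, FP from the rest of the 'C' prediction marginal, FN from the rest of the 'C' actual marginal.
recall = TP/(TP+FN).
C: TP=25, FN=6+6+6=18 → 25/43 = 0.58140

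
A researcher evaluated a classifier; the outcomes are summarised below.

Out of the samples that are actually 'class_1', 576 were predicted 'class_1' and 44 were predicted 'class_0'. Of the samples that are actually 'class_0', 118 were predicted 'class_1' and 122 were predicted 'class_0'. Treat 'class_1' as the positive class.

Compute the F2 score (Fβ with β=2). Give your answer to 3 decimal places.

Fβ = (1+β²)·TP / ((1+β²)·TP + β²·FN + FP), with β²=4
= 5·576 / (5·576 + 4·44 + 118) = 0.907

0.907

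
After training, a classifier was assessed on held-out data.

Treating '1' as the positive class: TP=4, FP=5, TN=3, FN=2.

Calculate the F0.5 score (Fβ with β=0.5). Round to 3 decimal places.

Fβ = (1+β²)·TP / ((1+β²)·TP + β²·FN + FP), with β²=1/4
= 1.25·4 / (1.25·4 + 0.25·2 + 5) = 0.476

0.476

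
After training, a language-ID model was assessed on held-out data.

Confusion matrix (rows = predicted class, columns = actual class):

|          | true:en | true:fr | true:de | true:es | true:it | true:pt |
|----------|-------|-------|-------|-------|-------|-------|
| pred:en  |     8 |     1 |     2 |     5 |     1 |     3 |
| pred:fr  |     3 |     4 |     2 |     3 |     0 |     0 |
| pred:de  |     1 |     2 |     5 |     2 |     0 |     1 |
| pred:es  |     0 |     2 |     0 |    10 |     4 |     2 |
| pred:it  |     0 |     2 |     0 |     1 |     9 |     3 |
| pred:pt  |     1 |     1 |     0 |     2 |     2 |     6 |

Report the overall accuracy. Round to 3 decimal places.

0.477

Accuracy = trace / total = (8+4+5+10+9+6=42) / 88 = 42/88 = 0.477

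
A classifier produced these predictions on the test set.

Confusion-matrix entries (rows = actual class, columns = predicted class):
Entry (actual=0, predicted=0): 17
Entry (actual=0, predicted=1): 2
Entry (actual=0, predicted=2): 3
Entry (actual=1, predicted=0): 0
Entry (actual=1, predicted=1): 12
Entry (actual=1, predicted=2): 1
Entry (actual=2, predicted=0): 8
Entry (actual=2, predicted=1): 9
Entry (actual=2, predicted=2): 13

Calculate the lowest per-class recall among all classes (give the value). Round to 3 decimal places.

0.433

Per-class recall (TP/(TP+FN)):
  0: TP=17, FN=2+3=5 → 17/22 = 0.7727
  1: TP=12, FN=0+1=1 → 12/13 = 0.9231
  2: TP=13, FN=8+9=17 → 13/30 = 0.4333
Lowest is class '2' with recall = 0.433.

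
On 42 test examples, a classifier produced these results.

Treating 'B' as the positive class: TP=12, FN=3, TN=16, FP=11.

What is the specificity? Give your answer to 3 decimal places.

0.593

Specificity = TN/(TN+FP) = 16/(16+11) = 0.593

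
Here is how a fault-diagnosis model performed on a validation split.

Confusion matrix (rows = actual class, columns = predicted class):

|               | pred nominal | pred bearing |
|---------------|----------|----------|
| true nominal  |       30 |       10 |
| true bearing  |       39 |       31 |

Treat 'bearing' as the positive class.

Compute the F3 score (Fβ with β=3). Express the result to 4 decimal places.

0.4620

Fβ = (1+β²)·TP / ((1+β²)·TP + β²·FN + FP), with β²=9
= 10·31 / (10·31 + 9·39 + 10) = 0.4620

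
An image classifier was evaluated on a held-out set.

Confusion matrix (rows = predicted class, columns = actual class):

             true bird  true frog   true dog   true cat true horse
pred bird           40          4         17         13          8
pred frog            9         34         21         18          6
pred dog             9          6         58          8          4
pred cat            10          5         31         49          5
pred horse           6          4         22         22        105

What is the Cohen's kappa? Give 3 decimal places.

0.440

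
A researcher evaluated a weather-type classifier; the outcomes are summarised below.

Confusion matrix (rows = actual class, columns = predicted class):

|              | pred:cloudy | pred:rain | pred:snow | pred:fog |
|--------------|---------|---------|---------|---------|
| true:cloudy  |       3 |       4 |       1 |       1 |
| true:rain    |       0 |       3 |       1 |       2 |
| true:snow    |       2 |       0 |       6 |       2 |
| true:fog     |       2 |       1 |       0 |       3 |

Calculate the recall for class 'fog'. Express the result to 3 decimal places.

One-vs-rest for 'fog': TP = diagonal; FP = other classes predicted 'fog'; FN = 'fog' predicted as other.
recall = TP/(TP+FN).
fog: TP=3, FN=2+1+0=3 → 3/6 = 0.5000

0.500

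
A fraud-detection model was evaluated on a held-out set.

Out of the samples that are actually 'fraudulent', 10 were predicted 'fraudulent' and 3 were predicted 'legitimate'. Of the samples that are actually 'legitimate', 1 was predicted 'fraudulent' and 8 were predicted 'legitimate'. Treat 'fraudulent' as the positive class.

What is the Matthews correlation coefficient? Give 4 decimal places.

MCC = (TP·TN − FP·FN) / √((TP+FP)(TP+FN)(TN+FP)(TN+FN))
Numerator = 10·8 − 1·3 = 77
Denominator = √(11·13·9·11) = √14157 = 118.9832
MCC = 77 / 118.9832 = 0.6472

0.6472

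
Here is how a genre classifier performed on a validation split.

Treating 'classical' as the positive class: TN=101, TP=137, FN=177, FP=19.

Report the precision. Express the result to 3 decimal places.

0.878

Precision = TP/(TP+FP) = 137/(137+19) = 137/156 = 0.878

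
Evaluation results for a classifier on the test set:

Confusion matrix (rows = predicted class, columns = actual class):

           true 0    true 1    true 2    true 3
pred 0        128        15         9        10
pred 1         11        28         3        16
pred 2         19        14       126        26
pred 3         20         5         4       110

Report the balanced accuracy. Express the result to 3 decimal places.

Balanced accuracy = mean of per-class recall.
  0: recall = 128/178 = 0.7191
  1: recall = 28/62 = 0.4516
  2: recall = 126/142 = 0.8873
  3: recall = 110/162 = 0.6790
Mean = (0.7191 + 0.4516 + 0.8873 + 0.6790) / 4 = 0.684

0.684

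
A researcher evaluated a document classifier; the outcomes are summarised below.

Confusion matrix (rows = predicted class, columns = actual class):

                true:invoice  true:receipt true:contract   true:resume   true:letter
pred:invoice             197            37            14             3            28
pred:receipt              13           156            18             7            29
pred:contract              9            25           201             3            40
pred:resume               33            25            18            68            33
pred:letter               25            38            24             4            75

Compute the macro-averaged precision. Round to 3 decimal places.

Per-class precision (TP/(TP+FP)):
  invoice: TP=197, FP=37+14+3+28=82 → 197/279 = 0.7061
  receipt: TP=156, FP=13+18+7+29=67 → 156/223 = 0.6996
  contract: TP=201, FP=9+25+3+40=77 → 201/278 = 0.7230
  resume: TP=68, FP=33+25+18+33=109 → 68/177 = 0.3842
  letter: TP=75, FP=25+38+24+4=91 → 75/166 = 0.4518
Macro-precision = mean = (0.7061 + 0.6996 + 0.7230 + 0.3842 + 0.4518) / 5 = 0.593

0.593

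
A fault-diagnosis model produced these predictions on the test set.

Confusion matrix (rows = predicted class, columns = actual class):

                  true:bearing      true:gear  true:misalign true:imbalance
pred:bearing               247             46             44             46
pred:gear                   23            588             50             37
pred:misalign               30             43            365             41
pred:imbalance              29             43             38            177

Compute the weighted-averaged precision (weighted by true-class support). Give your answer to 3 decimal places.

Per-class precision (TP/(TP+FP)):
  bearing: TP=247, FP=46+44+46=136 → 247/383 = 0.6449
  gear: TP=588, FP=23+50+37=110 → 588/698 = 0.8424
  misalign: TP=365, FP=30+43+41=114 → 365/479 = 0.7620
  imbalance: TP=177, FP=29+43+38=110 → 177/287 = 0.6167
Weighted-precision = Σ (supportᵢ/N)·precisionᵢ with N=1847: (329/1847)·0.6449 + (720/1847)·0.8424 + (497/1847)·0.7620 + (301/1847)·0.6167 = 0.749

0.749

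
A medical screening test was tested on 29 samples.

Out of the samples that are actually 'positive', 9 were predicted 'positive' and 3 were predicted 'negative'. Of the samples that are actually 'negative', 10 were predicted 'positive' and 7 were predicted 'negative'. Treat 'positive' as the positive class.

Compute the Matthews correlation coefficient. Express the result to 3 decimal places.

0.168

MCC = (TP·TN − FP·FN) / √((TP+FP)(TP+FN)(TN+FP)(TN+FN))
Numerator = 9·7 − 10·3 = 33
Denominator = √(19·12·17·10) = √38760 = 196.8756
MCC = 33 / 196.8756 = 0.168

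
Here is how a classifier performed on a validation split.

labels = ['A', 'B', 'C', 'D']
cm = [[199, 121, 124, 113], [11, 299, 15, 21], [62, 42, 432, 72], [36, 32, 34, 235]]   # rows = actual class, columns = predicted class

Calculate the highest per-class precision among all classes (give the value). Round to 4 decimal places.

Per-class precision (TP/(TP+FP)):
  A: TP=199, FP=11+62+36=109 → 199/308 = 0.64610
  B: TP=299, FP=121+42+32=195 → 299/494 = 0.60526
  C: TP=432, FP=124+15+34=173 → 432/605 = 0.71405
  D: TP=235, FP=113+21+72=206 → 235/441 = 0.53288
Highest is class 'C' with precision = 0.7140.

0.7140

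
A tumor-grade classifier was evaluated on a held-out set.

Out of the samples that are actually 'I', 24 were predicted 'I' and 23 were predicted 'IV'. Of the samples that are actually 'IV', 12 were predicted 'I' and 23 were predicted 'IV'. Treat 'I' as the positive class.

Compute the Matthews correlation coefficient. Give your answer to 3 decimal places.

MCC = (TP·TN − FP·FN) / √((TP+FP)(TP+FN)(TN+FP)(TN+FN))
Numerator = 24·23 − 12·23 = 276
Denominator = √(36·47·35·46) = √2724120 = 1650.4908
MCC = 276 / 1650.4908 = 0.167

0.167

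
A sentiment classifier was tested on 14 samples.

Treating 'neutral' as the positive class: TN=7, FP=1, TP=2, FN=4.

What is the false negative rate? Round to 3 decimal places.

0.667

FNR = FN/(FN+TP) = 4/(4+2) = 0.667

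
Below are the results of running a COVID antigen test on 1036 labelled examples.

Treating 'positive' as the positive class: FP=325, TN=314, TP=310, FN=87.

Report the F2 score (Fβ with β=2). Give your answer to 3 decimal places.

Fβ = (1+β²)·TP / ((1+β²)·TP + β²·FN + FP), with β²=4
= 5·310 / (5·310 + 4·87 + 325) = 0.697

0.697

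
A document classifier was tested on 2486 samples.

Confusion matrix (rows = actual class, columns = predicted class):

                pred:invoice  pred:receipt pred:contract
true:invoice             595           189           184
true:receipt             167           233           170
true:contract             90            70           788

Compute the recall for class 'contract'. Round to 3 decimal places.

0.831

Take TP from the diagonal, FP from the rest of the 'contract' prediction marginal, FN from the rest of the 'contract' actual marginal.
recall = TP/(TP+FN).
contract: TP=788, FN=90+70=160 → 788/948 = 0.8312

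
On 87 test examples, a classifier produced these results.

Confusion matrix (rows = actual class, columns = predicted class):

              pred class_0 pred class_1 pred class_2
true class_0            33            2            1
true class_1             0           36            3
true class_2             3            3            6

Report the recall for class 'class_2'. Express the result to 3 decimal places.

0.500

One-vs-rest for 'class_2': TP = diagonal; FP = other classes predicted 'class_2'; FN = 'class_2' predicted as other.
recall = TP/(TP+FN).
class_2: TP=6, FN=3+3=6 → 6/12 = 0.5000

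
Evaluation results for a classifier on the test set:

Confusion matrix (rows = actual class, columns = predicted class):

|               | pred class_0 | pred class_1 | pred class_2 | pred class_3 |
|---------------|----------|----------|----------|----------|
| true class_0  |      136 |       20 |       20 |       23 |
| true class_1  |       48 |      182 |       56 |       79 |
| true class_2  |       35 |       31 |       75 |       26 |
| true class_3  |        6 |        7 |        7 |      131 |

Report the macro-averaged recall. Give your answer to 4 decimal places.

0.6247

Per-class recall (TP/(TP+FN)):
  class_0: TP=136, FN=20+20+23=63 → 136/199 = 0.68342
  class_1: TP=182, FN=48+56+79=183 → 182/365 = 0.49863
  class_2: TP=75, FN=35+31+26=92 → 75/167 = 0.44910
  class_3: TP=131, FN=6+7+7=20 → 131/151 = 0.86755
Macro-recall = mean = (0.68342 + 0.49863 + 0.44910 + 0.86755) / 4 = 0.6247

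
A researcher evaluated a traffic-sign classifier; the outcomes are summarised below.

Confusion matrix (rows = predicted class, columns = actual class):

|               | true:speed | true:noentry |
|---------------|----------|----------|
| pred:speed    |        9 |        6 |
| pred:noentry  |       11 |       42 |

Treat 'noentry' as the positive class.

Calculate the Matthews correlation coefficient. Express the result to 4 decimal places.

MCC = (TP·TN − FP·FN) / √((TP+FP)(TP+FN)(TN+FP)(TN+FN))
Numerator = 42·9 − 11·6 = 312
Denominator = √(53·48·20·15) = √763200 = 873.6132
MCC = 312 / 873.6132 = 0.3571

0.3571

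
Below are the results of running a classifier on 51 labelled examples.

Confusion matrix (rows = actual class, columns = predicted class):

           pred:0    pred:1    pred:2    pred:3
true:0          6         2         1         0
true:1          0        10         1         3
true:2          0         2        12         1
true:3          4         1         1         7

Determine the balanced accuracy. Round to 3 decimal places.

0.680

Balanced accuracy = mean of per-class recall.
  0: recall = 6/9 = 0.6667
  1: recall = 10/14 = 0.7143
  2: recall = 12/15 = 0.8000
  3: recall = 7/13 = 0.5385
Mean = (0.6667 + 0.7143 + 0.8000 + 0.5385) / 4 = 0.680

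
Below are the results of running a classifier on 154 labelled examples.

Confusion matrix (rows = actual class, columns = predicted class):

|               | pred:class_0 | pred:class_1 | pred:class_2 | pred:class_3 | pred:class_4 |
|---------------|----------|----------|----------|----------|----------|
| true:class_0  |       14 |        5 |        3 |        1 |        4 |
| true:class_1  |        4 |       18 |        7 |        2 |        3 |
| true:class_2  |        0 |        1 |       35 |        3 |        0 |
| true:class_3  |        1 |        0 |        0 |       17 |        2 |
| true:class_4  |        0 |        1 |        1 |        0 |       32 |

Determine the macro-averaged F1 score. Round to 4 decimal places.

Per-class F1 score (2·TP/(2·TP+FP+FN)):
  class_0: TP=14, FP=4+0+1+0=5, FN=5+3+1+4=13 → 28/46 = 0.60870
  class_1: TP=18, FP=5+1+0+1=7, FN=4+7+2+3=16 → 36/59 = 0.61017
  class_2: TP=35, FP=3+7+0+1=11, FN=0+1+3+0=4 → 70/85 = 0.82353
  class_3: TP=17, FP=1+2+3+0=6, FN=1+0+0+2=3 → 34/43 = 0.79070
  class_4: TP=32, FP=4+3+0+2=9, FN=0+1+1+0=2 → 64/75 = 0.85333
Macro-F1 score = mean = (0.60870 + 0.61017 + 0.82353 + 0.79070 + 0.85333) / 5 = 0.7373

0.7373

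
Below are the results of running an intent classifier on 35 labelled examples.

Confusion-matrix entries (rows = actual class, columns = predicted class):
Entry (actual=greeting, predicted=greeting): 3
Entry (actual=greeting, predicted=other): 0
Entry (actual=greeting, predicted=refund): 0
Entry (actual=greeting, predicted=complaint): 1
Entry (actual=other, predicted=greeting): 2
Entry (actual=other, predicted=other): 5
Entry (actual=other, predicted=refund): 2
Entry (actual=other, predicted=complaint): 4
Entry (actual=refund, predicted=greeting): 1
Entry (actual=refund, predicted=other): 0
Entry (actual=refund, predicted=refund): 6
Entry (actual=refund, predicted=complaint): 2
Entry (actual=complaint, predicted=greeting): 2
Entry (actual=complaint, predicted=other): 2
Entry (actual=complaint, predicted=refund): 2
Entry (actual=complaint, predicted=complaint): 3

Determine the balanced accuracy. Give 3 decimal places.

0.534

Balanced accuracy = mean of per-class recall.
  greeting: recall = 3/4 = 0.7500
  other: recall = 5/13 = 0.3846
  refund: recall = 6/9 = 0.6667
  complaint: recall = 3/9 = 0.3333
Mean = (0.7500 + 0.3846 + 0.6667 + 0.3333) / 4 = 0.534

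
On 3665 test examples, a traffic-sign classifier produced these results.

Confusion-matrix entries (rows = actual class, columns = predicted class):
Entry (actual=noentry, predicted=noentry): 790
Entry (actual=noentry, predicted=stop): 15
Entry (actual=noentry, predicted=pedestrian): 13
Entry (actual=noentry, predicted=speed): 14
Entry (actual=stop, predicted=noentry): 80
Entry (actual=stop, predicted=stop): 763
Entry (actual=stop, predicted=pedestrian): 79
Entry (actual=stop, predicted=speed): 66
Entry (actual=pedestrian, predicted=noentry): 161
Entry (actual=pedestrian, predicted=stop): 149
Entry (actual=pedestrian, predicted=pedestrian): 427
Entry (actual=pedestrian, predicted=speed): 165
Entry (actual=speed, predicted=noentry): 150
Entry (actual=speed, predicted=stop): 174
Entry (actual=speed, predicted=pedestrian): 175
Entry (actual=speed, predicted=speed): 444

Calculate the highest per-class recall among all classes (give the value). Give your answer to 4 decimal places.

0.9495

Per-class recall (TP/(TP+FN)):
  noentry: TP=790, FN=15+13+14=42 → 790/832 = 0.94952
  stop: TP=763, FN=80+79+66=225 → 763/988 = 0.77227
  pedestrian: TP=427, FN=161+149+165=475 → 427/902 = 0.47339
  speed: TP=444, FN=150+174+175=499 → 444/943 = 0.47084
Highest is class 'noentry' with recall = 0.9495.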